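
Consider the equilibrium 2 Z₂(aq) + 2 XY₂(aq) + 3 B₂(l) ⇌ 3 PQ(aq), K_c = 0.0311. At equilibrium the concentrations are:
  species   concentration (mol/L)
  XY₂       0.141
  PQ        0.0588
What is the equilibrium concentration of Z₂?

[Z₂] = 0.573 mol/L

(B₂ is a pure liquid — omitted from K_c.)
At equilibrium, K_c = [PQ]³ / ([Z₂]²·[XY₂]²) = 0.0311.
(0.0588)³ / (([Z₂])²·(0.141)²) = 0.0311
[Z₂]² = 0.329 ⇒ [Z₂] = 0.573 mol/L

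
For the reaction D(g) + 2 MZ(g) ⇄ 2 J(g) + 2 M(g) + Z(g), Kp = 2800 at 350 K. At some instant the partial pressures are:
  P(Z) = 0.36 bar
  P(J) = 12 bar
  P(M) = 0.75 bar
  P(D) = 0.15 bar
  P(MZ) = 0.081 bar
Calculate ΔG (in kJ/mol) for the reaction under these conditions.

ΔG = 6.86 kJ/mol

Qp = P(J)²·P(M)²·P(Z) / (P(D)·P(MZ)²) = (12)²·(0.75)²·(0.36) / ((0.15)·(0.081)²) = 29600
ΔG = RT ln(Qp/Kp) = (8.314 J mol⁻¹ K⁻¹)(350 K) × ln(29600/2800)
   = (2.910 kJ/mol)(2.358) = 6.86 kJ/mol
ΔG > 0, so the forward reaction is non-spontaneous (proceeds in reverse).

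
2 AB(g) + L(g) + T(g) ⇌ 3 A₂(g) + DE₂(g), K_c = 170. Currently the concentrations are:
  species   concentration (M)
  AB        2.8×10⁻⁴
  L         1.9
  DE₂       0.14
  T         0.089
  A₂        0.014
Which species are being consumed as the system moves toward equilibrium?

AB, L, T (reactants)

Q_c = [A₂]³·[DE₂] / ([AB]²·[L]·[T]) = (0.014)³·(0.14) / ((2.8×10⁻⁴)²·(1.9)·(0.089)) = 29
Q_c = 29 < K_c = 170: net forward reaction.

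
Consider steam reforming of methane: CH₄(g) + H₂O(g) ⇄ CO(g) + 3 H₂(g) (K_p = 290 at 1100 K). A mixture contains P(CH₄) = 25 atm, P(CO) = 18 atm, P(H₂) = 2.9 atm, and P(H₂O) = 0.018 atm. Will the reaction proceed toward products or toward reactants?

toward reactants

Q_p = P(CO)·P(H₂)³ / (P(CH₄)·P(H₂O)) = (18)·(2.9)³ / ((25)·(0.018)) = 980
Q_p = 980 > K_p = 290, so the reverse reaction proceeds.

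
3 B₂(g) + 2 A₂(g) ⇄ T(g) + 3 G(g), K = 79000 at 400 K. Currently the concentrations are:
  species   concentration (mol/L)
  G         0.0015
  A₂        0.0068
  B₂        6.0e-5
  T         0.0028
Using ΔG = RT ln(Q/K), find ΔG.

ΔG = 8.26 kJ/mol

Q = [T]·[G]³ / ([B₂]³·[A₂]²) = (0.0028)·(0.0015)³ / ((6.0e-5)³·(0.0068)²) = 9.46e5
ΔG = RT ln(Q/K) = (8.314 J mol⁻¹ K⁻¹)(400 K) × ln(9.46e5/79000)
   = (3.326 kJ/mol)(2.483) = 8.26 kJ/mol
ΔG > 0, so the forward reaction is non-spontaneous (proceeds in reverse).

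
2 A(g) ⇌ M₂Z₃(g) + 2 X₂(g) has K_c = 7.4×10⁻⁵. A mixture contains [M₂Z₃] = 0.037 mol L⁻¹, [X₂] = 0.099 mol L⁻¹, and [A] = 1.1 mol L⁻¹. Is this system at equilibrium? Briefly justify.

Q_c = [M₂Z₃]·[X₂]² / [A]² = (0.037)·(0.099)² / (1.1)² = 3.0×10⁻⁴
Q_c = 3.0×10⁻⁴ > K_c = 7.4×10⁻⁵: net reverse reaction.

no; Q > K, reaction proceeds in reverse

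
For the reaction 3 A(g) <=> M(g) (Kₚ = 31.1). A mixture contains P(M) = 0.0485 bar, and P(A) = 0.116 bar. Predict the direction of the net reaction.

no net change (already at equilibrium)

Qₚ = P(M) / P(A)³ = (0.0485) / (0.116)³ = 31.1
Qₚ = 31.1 = Kₚ, so the system is already at equilibrium.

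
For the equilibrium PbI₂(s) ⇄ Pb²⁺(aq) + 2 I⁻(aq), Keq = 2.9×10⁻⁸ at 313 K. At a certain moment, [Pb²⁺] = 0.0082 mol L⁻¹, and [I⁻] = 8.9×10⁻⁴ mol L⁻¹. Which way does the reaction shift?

to the right

(PbI₂ is a pure solid — omitted from Q.)
Q = [Pb²⁺]·[I⁻]² = (0.0082)·(8.9×10⁻⁴)² = 6.5×10⁻⁹
Q = 6.5×10⁻⁹ < Keq = 2.9×10⁻⁸, so the forward reaction proceeds.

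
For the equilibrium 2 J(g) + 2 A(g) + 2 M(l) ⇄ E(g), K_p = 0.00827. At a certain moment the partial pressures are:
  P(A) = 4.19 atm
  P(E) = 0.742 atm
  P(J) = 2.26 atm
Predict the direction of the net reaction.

(M is a pure liquid — omitted from Q_p.)
Q_p = P(E) / (P(J)²·P(A)²) = (0.742) / ((2.26)²·(4.19)²) = 0.00827
Q_p = 0.00827 = K_p, so the system is already at equilibrium.

no net change (already at equilibrium)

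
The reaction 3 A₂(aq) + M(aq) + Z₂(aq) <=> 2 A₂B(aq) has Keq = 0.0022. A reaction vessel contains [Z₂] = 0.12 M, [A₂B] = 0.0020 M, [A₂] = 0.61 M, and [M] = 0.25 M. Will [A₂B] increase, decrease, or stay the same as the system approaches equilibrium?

increase

Q = [A₂B]² / ([A₂]³·[M]·[Z₂]) = (0.0020)² / ((0.61)³·(0.25)·(0.12)) = 5.9e-4
Q = 5.9e-4 < Keq = 0.0022: net forward reaction.
A₂B is a product, so it increases.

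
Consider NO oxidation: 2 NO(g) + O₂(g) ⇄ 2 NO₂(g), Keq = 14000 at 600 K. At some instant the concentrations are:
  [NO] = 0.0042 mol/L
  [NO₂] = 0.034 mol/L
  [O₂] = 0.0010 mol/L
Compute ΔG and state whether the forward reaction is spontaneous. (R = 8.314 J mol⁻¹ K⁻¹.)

ΔG = 7.70 kJ/mol; the forward reaction is non-spontaneous

Q = [NO₂]² / ([NO]²·[O₂]) = (0.034)² / ((0.0042)²·(0.0010)) = 65500
ΔG = RT ln(Q/Keq) = (8.314 J mol⁻¹ K⁻¹)(600 K) × ln(65500/14000)
   = (4.988 kJ/mol)(1.543) = 7.70 kJ/mol
ΔG > 0, so the forward reaction is non-spontaneous (proceeds in reverse).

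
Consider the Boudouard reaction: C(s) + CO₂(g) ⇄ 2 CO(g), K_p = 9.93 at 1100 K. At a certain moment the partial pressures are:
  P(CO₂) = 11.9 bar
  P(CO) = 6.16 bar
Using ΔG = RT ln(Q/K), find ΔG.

ΔG = -10.4 kJ/mol

(C is a pure solid — omitted from Q_p.)
Q_p = P(CO)² / P(CO₂) = (6.16)² / (11.9) = 3.19
ΔG = RT ln(Q_p/K_p) = (8.314 J mol⁻¹ K⁻¹)(1100 K) × ln(3.19/9.93)
   = (9.145 kJ/mol)(-1.136) = -10.4 kJ/mol
ΔG < 0, so the forward reaction is spontaneous (proceeds forward).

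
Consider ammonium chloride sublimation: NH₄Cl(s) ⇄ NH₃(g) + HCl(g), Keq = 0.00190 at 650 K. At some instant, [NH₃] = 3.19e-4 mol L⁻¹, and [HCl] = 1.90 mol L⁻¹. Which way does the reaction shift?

(NH₄Cl is a pure solid — omitted from Q.)
Q = [NH₃]·[HCl] = (3.19e-4)·(1.90) = 6.06e-4
Q = 6.06e-4 < Keq = 0.00190, so the forward reaction proceeds.

to the right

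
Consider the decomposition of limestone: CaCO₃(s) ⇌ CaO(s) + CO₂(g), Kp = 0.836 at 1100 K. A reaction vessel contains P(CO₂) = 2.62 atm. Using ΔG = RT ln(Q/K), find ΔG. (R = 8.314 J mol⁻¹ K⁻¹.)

ΔG = 10.4 kJ/mol

(CaCO₃, CaO are pure solids — omitted from Qp.)
Qp = P(CO₂) = 2.62
ΔG = RT ln(Qp/Kp) = (8.314 J mol⁻¹ K⁻¹)(1100 K) × ln(2.62/0.836)
   = (9.145 kJ/mol)(1.142) = 10.4 kJ/mol
ΔG > 0, so the forward reaction is non-spontaneous (proceeds in reverse).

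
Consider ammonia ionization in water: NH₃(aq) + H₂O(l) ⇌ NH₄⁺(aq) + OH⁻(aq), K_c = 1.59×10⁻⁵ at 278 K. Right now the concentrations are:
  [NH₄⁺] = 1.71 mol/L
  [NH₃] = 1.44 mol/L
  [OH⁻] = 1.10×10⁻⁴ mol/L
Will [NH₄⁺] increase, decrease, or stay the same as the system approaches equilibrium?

(H₂O is a pure liquid — omitted from Q_c.)
Q_c = [NH₄⁺]·[OH⁻] / [NH₃] = (1.71)·(1.10×10⁻⁴) / (1.44) = 1.31×10⁻⁴
Q_c = 1.31×10⁻⁴ > K_c = 1.59×10⁻⁵: net reverse reaction.
NH₄⁺ is a product, so it decreases.

decrease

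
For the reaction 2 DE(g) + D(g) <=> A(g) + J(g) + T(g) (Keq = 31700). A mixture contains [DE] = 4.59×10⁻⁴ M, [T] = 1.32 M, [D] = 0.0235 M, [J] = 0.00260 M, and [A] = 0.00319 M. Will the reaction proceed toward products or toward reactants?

Q = [A]·[J]·[T] / ([DE]²·[D]) = (0.00319)·(0.00260)·(1.32) / ((4.59×10⁻⁴)²·(0.0235)) = 2210
Q = 2210 < Keq = 31700, so the forward reaction proceeds.

toward products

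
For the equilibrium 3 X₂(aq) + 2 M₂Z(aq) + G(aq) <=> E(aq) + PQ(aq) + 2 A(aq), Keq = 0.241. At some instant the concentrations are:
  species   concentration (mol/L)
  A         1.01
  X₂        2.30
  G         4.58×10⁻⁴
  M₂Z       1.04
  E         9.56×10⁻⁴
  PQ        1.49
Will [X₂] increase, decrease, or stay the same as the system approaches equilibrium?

stay the same

Q = [E]·[PQ]·[A]² / ([X₂]³·[M₂Z]²·[G]) = (9.56×10⁻⁴)·(1.49)·(1.01)² / ((2.30)³·(1.04)²·(4.58×10⁻⁴)) = 0.241
Q = 0.241 = Keq; the system is at equilibrium.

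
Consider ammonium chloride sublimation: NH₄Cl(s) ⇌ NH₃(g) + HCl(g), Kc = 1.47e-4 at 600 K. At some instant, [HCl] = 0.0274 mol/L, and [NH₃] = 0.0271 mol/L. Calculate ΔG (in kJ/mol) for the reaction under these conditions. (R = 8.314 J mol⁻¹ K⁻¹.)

(NH₄Cl is a pure solid — omitted from Qc.)
Qc = [NH₃]·[HCl] = (0.0271)·(0.0274) = 7.43e-4
ΔG = RT ln(Qc/Kc) = (8.314 J mol⁻¹ K⁻¹)(600 K) × ln(7.43e-4/1.47e-4)
   = (4.988 kJ/mol)(1.620) = 8.08 kJ/mol
ΔG > 0, so the forward reaction is non-spontaneous (proceeds in reverse).

ΔG = 8.08 kJ/mol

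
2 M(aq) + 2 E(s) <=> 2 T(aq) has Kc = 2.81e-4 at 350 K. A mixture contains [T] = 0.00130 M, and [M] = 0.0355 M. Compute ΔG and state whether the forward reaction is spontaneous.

(E is a pure solid — omitted from Qc.)
Qc = [T]² / [M]² = (0.00130)² / (0.0355)² = 0.00134
ΔG = RT ln(Qc/Kc) = (8.314 J mol⁻¹ K⁻¹)(350 K) × ln(0.00134/2.81e-4)
   = (2.910 kJ/mol)(1.562) = 4.55 kJ/mol
ΔG > 0, so the forward reaction is non-spontaneous (proceeds in reverse).

ΔG = 4.55 kJ/mol; the forward reaction is non-spontaneous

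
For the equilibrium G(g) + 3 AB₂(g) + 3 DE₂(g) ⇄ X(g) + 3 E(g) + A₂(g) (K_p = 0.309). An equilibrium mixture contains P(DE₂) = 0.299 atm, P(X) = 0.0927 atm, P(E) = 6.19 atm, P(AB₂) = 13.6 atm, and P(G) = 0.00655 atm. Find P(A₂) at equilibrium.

P(A₂) = 0.00619 atm

At equilibrium, K_p = P(X)·P(E)³·P(A₂) / (P(G)·P(AB₂)³·P(DE₂)³) = 0.309.
(0.0927)·(6.19)³·(P(A₂)) / ((0.00655)·(13.6)³·(0.299)³) = 0.309
P(A₂) = 0.00619 atm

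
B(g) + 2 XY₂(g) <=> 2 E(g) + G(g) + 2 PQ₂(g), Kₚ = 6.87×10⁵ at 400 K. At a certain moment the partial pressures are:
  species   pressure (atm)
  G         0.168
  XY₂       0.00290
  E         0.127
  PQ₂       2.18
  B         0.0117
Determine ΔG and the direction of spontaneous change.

Qₚ = P(E)²·P(G)·P(PQ₂)² / (P(B)·P(XY₂)²) = (0.127)²·(0.168)·(2.18)² / ((0.0117)·(0.00290)²) = 1.31×10⁵
ΔG = RT ln(Qₚ/Kₚ) = (8.314 J mol⁻¹ K⁻¹)(400 K) × ln(1.31×10⁵/6.87×10⁵)
   = (3.326 kJ/mol)(-1.657) = -5.51 kJ/mol
ΔG < 0, so the forward reaction is spontaneous (proceeds forward).

ΔG = -5.51 kJ/mol; the forward reaction is spontaneous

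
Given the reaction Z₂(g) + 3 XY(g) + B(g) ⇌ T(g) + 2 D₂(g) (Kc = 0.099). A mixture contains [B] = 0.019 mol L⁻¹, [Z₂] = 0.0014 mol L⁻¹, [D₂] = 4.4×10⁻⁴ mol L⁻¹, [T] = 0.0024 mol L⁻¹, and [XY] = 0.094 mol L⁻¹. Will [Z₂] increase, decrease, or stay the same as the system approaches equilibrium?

Qc = [T]·[D₂]² / ([Z₂]·[XY]³·[B]) = (0.0024)·(4.4×10⁻⁴)² / ((0.0014)·(0.094)³·(0.019)) = 0.021
Qc = 0.021 < Kc = 0.099: net forward reaction.
Z₂ is a reactant, so it decreases.

decrease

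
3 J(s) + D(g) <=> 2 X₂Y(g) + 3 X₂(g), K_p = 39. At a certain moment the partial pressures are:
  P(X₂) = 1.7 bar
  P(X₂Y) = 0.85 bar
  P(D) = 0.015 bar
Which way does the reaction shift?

toward reactants

(J is a pure solid — omitted from Q_p.)
Q_p = P(X₂Y)²·P(X₂)³ / P(D) = (0.85)²·(1.7)³ / (0.015) = 240
Q_p = 240 > K_p = 39, so the reverse reaction proceeds.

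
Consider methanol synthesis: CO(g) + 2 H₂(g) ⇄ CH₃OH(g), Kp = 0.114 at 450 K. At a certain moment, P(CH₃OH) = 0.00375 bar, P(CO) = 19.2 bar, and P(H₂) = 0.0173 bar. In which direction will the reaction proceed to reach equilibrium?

reverse (toward reactants)

Qp = P(CH₃OH) / (P(CO)·P(H₂)²) = (0.00375) / ((19.2)·(0.0173)²) = 0.653
Qp = 0.653 > Kp = 0.114, so the reverse reaction proceeds.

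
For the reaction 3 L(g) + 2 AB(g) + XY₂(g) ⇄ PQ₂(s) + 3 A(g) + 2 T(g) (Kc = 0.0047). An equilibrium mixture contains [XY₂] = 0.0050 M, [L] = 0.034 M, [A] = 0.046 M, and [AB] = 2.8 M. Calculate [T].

(PQ₂ is a pure solid — omitted from Kc.)
At equilibrium, Kc = [A]³·[T]² / ([L]³·[AB]²·[XY₂]) = 0.0047.
(0.046)³·([T])² / ((0.034)³·(2.8)²·(0.0050)) = 0.0047
[T]² = 7.44×10⁻⁵ ⇒ [T] = 0.0086 M

[T] = 0.0086 M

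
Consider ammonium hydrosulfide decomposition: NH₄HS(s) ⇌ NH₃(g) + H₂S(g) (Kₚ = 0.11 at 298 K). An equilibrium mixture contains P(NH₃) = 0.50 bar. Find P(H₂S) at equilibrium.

P(H₂S) = 0.22 bar

(NH₄HS is a pure solid — omitted from Kₚ.)
At equilibrium, Kₚ = P(NH₃)·P(H₂S) = 0.11.
(0.50)·(P(H₂S)) = 0.11
P(H₂S) = 0.220 = 0.22 bar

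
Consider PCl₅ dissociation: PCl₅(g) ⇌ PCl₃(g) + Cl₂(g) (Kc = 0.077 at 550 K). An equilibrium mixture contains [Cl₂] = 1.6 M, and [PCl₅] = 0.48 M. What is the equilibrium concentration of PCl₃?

[PCl₃] = 0.023 M

At equilibrium, Kc = [PCl₃]·[Cl₂] / [PCl₅] = 0.077.
([PCl₃])·(1.6) / (0.48) = 0.077
[PCl₃] = 0.0231 = 0.023 M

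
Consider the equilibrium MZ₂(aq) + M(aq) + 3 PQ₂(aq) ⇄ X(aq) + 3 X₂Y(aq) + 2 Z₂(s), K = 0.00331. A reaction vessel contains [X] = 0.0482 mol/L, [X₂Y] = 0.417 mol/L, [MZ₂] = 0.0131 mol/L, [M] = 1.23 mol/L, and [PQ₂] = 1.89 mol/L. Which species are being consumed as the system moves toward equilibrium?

(Z₂ is a pure solid — omitted from Q.)
Q = [X]·[X₂Y]³ / ([MZ₂]·[M]·[PQ₂]³) = (0.0482)·(0.417)³ / ((0.0131)·(1.23)·(1.89)³) = 0.0321
Q = 0.0321 > K = 0.00331: net reverse reaction.

X, X₂Y, Z₂ (products)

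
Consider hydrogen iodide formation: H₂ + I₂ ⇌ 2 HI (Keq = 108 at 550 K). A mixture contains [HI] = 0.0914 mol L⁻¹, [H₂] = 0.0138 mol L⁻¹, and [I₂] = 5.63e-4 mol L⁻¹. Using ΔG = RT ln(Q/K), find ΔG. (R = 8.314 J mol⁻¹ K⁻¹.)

ΔG = 10.5 kJ/mol

Q = [HI]² / ([H₂]·[I₂]) = (0.0914)² / ((0.0138)·(5.63e-4)) = 1080
ΔG = RT ln(Q/Keq) = (8.314 J mol⁻¹ K⁻¹)(550 K) × ln(1080/108)
   = (4.573 kJ/mol)(2.303) = 10.5 kJ/mol
ΔG > 0, so the forward reaction is non-spontaneous (proceeds in reverse).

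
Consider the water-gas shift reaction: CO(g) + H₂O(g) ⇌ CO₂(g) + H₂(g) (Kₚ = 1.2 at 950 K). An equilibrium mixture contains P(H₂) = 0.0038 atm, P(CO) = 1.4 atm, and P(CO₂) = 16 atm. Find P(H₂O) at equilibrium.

P(H₂O) = 0.036 atm

At equilibrium, Kₚ = P(CO₂)·P(H₂) / (P(CO)·P(H₂O)) = 1.2.
(16)·(0.0038) / ((1.4)·(P(H₂O))) = 1.2
P(H₂O) = 0.0362 = 0.036 atm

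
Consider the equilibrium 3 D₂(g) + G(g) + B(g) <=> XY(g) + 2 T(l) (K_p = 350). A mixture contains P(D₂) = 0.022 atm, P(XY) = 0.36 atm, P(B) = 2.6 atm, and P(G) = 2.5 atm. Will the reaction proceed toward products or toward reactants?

(T is a pure liquid — omitted from Q_p.)
Q_p = P(XY) / (P(D₂)³·P(G)·P(B)) = (0.36) / ((0.022)³·(2.5)·(2.6)) = 5200
Q_p = 5200 > K_p = 350, so the reverse reaction proceeds.

in the reverse direction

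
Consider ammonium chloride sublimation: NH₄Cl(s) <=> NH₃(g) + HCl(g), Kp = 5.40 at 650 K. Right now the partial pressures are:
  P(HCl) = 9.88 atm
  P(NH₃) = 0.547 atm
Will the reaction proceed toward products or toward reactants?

(NH₄Cl is a pure solid — omitted from Qp.)
Qp = P(NH₃)·P(HCl) = (0.547)·(9.88) = 5.40
Qp = 5.40 = Kp, so the system is already at equilibrium.

at equilibrium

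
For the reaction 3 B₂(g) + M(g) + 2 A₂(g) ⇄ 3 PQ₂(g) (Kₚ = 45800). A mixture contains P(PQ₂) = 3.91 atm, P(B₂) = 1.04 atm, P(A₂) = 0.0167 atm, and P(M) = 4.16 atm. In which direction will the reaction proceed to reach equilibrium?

at equilibrium

Qₚ = P(PQ₂)³ / (P(B₂)³·P(M)·P(A₂)²) = (3.91)³ / ((1.04)³·(4.16)·(0.0167)²) = 45800
Qₚ = 45800 = Kₚ, so the system is already at equilibrium.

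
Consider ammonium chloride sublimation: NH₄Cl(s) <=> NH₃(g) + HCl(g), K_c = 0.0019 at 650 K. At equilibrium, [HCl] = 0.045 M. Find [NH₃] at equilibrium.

(NH₄Cl is a pure solid — omitted from K_c.)
At equilibrium, K_c = [NH₃]·[HCl] = 0.0019.
([NH₃])·(0.045) = 0.0019
[NH₃] = 0.0422 = 0.042 M

[NH₃] = 0.042 M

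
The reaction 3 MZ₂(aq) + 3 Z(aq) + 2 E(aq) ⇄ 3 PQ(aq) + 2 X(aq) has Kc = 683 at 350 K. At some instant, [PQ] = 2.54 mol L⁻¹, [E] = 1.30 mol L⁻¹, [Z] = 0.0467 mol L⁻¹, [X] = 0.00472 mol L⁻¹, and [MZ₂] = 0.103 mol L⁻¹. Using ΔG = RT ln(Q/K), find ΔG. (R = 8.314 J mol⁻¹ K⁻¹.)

Qc = [PQ]³·[X]² / ([MZ₂]³·[Z]³·[E]²) = (2.54)³·(0.00472)² / ((0.103)³·(0.0467)³·(1.30)²) = 1940
ΔG = RT ln(Qc/Kc) = (8.314 J mol⁻¹ K⁻¹)(350 K) × ln(1940/683)
   = (2.910 kJ/mol)(1.044) = 3.04 kJ/mol
ΔG > 0, so the forward reaction is non-spontaneous (proceeds in reverse).

ΔG = 3.04 kJ/mol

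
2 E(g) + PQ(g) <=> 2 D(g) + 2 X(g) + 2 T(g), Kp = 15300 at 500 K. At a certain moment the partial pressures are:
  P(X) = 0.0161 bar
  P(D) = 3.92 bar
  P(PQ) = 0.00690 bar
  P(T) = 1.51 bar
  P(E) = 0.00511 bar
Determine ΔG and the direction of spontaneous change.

Qp = P(D)²·P(X)²·P(T)² / (P(E)²·P(PQ)) = (3.92)²·(0.0161)²·(1.51)² / ((0.00511)²·(0.00690)) = 50400
ΔG = RT ln(Qp/Kp) = (8.314 J mol⁻¹ K⁻¹)(500 K) × ln(50400/15300)
   = (4.157 kJ/mol)(1.192) = 4.96 kJ/mol
ΔG > 0, so the forward reaction is non-spontaneous (proceeds in reverse).

ΔG = 4.96 kJ/mol; the forward reaction is non-spontaneous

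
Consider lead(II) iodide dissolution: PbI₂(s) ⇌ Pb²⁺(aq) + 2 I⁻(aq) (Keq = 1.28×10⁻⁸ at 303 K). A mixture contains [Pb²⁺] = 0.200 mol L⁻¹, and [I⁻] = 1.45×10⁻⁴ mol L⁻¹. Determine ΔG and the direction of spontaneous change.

ΔG = -2.80 kJ/mol; the forward reaction is spontaneous

(PbI₂ is a pure solid — omitted from Q.)
Q = [Pb²⁺]·[I⁻]² = (0.200)·(1.45×10⁻⁴)² = 4.21×10⁻⁹
ΔG = RT ln(Q/Keq) = (8.314 J mol⁻¹ K⁻¹)(303 K) × ln(4.21×10⁻⁹/1.28×10⁻⁸)
   = (2.519 kJ/mol)(-1.112) = -2.80 kJ/mol
ΔG < 0, so the forward reaction is spontaneous (proceeds forward).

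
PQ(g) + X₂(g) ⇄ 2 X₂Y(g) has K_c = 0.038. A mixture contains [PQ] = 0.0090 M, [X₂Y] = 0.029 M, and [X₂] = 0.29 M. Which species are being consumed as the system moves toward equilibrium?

X₂Y (products)

Q_c = [X₂Y]² / ([PQ]·[X₂]) = (0.029)² / ((0.0090)·(0.29)) = 0.32
Q_c = 0.32 > K_c = 0.038: net reverse reaction.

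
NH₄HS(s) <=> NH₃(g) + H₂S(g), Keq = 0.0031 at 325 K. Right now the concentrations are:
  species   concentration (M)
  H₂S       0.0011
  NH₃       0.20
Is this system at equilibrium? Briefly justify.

(NH₄HS is a pure solid — omitted from Q.)
Q = [NH₃]·[H₂S] = (0.20)·(0.0011) = 2.2e-4
Q = 2.2e-4 < Keq = 0.0031: net forward reaction.

no; Q < K, reaction proceeds forward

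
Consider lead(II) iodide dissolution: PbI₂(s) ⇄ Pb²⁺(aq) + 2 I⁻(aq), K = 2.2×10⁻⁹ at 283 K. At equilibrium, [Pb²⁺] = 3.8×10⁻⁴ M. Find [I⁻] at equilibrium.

(PbI₂ is a pure solid — omitted from K.)
At equilibrium, K = [Pb²⁺]·[I⁻]² = 2.2×10⁻⁹.
(3.8×10⁻⁴)·([I⁻])² = 2.2×10⁻⁹
[I⁻]² = 5.79×10⁻⁶ ⇒ [I⁻] = 0.0024 M

[I⁻] = 0.0024 M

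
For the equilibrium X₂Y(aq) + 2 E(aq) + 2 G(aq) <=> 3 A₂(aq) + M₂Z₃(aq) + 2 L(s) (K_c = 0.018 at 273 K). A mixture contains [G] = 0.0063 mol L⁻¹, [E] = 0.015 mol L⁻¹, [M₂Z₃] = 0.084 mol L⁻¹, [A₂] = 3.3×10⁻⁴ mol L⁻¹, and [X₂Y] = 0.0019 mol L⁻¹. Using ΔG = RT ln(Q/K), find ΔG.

ΔG = 5.20 kJ/mol

(L is a pure solid — omitted from Q_c.)
Q_c = [A₂]³·[M₂Z₃] / ([X₂Y]·[E]²·[G]²) = (3.3×10⁻⁴)³·(0.084) / ((0.0019)·(0.015)²·(0.0063)²) = 0.178
ΔG = RT ln(Q_c/K_c) = (8.314 J mol⁻¹ K⁻¹)(273 K) × ln(0.178/0.018)
   = (2.270 kJ/mol)(2.291) = 5.20 kJ/mol
ΔG > 0, so the forward reaction is non-spontaneous (proceeds in reverse).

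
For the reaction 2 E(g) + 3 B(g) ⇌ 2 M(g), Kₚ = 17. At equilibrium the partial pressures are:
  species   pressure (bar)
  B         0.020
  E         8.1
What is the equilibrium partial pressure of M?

P(M) = 0.094 bar

At equilibrium, Kₚ = P(M)² / (P(E)²·P(B)³) = 17.
(P(M))² / ((8.1)²·(0.020)³) = 17
P(M)² = 0.00892 ⇒ P(M) = 0.094 bar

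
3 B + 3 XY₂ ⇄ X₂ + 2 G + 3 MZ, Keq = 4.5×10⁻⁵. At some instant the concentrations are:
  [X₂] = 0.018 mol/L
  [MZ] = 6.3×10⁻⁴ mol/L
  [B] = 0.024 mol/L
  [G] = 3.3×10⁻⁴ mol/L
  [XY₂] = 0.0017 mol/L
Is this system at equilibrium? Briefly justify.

Q = [X₂]·[G]²·[MZ]³ / ([B]³·[XY₂]³) = (0.018)·(3.3×10⁻⁴)²·(6.3×10⁻⁴)³ / ((0.024)³·(0.0017)³) = 7.2×10⁻⁶
Q = 7.2×10⁻⁶ < Keq = 4.5×10⁻⁵: net forward reaction.

no; Q < K, reaction proceeds forward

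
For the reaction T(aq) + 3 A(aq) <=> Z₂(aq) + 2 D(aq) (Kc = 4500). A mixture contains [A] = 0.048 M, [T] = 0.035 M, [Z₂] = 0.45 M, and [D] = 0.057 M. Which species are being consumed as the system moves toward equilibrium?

T, A (reactants)

Qc = [Z₂]·[D]² / ([T]·[A]³) = (0.45)·(0.057)² / ((0.035)·(0.048)³) = 380
Qc = 380 < Kc = 4500: net forward reaction.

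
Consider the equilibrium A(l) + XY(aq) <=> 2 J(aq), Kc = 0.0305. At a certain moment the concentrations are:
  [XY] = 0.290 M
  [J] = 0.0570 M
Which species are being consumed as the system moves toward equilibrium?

(A is a pure liquid — omitted from Qc.)
Qc = [J]² / [XY] = (0.0570)² / (0.290) = 0.0112
Qc = 0.0112 < Kc = 0.0305: net forward reaction.

A, XY (reactants)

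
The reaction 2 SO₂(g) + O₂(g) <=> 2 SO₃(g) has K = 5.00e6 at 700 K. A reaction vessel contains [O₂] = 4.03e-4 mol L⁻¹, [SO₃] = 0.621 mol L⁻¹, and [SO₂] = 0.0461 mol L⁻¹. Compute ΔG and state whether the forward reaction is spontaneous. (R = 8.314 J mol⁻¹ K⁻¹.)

Q = [SO₃]² / ([SO₂]²·[O₂]) = (0.621)² / ((0.0461)²·(4.03e-4)) = 4.50e5
ΔG = RT ln(Q/K) = (8.314 J mol⁻¹ K⁻¹)(700 K) × ln(4.50e5/5.00e6)
   = (5.820 kJ/mol)(-2.408) = -14.0 kJ/mol
ΔG < 0, so the forward reaction is spontaneous (proceeds forward).

ΔG = -14.0 kJ/mol; the forward reaction is spontaneous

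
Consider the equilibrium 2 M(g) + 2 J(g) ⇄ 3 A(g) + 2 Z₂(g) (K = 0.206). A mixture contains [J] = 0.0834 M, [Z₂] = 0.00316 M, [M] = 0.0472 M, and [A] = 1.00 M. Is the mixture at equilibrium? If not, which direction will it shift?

Q = [A]³·[Z₂]² / ([M]²·[J]²) = (1.00)³·(0.00316)² / ((0.0472)²·(0.0834)²) = 0.644
Q = 0.644 > K = 0.206: net reverse reaction.

no; Q > K, reaction proceeds in reverse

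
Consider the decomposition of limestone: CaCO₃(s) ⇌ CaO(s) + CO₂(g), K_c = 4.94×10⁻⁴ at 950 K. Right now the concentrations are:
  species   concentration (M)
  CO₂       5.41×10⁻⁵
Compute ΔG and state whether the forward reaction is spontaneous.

ΔG = -17.5 kJ/mol; the forward reaction is spontaneous

(CaCO₃, CaO are pure solids — omitted from Q_c.)
Q_c = [CO₂] = 5.41×10⁻⁵
ΔG = RT ln(Q_c/K_c) = (8.314 J mol⁻¹ K⁻¹)(950 K) × ln(5.41×10⁻⁵/4.94×10⁻⁴)
   = (7.898 kJ/mol)(-2.212) = -17.5 kJ/mol
ΔG < 0, so the forward reaction is spontaneous (proceeds forward).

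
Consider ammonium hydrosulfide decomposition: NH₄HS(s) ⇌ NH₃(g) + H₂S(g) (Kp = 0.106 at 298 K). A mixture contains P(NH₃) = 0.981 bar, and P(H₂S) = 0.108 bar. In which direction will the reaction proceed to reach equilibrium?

(NH₄HS is a pure solid — omitted from Qp.)
Qp = P(NH₃)·P(H₂S) = (0.981)·(0.108) = 0.106
Qp = 0.106 = Kp, so the system is already at equilibrium.

no net change (already at equilibrium)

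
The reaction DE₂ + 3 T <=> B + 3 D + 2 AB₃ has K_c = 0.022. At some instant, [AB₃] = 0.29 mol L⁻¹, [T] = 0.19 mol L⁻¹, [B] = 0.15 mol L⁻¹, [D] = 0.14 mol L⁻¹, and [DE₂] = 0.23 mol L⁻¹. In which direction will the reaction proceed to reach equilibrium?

neither direction; the system is at equilibrium

Q_c = [B]·[D]³·[AB₃]² / ([DE₂]·[T]³) = (0.15)·(0.14)³·(0.29)² / ((0.23)·(0.19)³) = 0.022
Q_c = 0.022 = K_c, so the system is already at equilibrium.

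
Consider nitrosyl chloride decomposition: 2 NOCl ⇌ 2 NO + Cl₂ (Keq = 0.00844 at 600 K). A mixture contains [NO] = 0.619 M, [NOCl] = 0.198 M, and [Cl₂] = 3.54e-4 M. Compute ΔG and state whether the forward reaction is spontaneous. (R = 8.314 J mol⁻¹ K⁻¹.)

ΔG = -4.45 kJ/mol; the forward reaction is spontaneous

Q = [NO]²·[Cl₂] / [NOCl]² = (0.619)²·(3.54e-4) / (0.198)² = 0.00346
ΔG = RT ln(Q/Keq) = (8.314 J mol⁻¹ K⁻¹)(600 K) × ln(0.00346/0.00844)
   = (4.988 kJ/mol)(-0.8917) = -4.45 kJ/mol
ΔG < 0, so the forward reaction is spontaneous (proceeds forward).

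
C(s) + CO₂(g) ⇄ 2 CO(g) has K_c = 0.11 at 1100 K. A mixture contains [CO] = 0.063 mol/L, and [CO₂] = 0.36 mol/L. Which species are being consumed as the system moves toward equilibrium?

C, CO₂ (reactants)

(C is a pure solid — omitted from Q_c.)
Q_c = [CO]² / [CO₂] = (0.063)² / (0.36) = 0.011
Q_c = 0.011 < K_c = 0.11: net forward reaction.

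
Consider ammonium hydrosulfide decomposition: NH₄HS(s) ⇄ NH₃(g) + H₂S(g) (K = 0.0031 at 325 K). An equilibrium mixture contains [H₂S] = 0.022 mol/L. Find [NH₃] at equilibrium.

[NH₃] = 0.14 mol/L

(NH₄HS is a pure solid — omitted from K.)
At equilibrium, K = [NH₃]·[H₂S] = 0.0031.
([NH₃])·(0.022) = 0.0031
[NH₃] = 0.141 = 0.14 mol/L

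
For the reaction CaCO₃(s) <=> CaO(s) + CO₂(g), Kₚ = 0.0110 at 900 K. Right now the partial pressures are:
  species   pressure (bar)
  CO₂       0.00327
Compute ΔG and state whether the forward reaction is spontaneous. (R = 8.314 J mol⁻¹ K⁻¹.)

ΔG = -9.08 kJ/mol; the forward reaction is spontaneous

(CaCO₃, CaO are pure solids — omitted from Qₚ.)
Qₚ = P(CO₂) = 0.00327
ΔG = RT ln(Qₚ/Kₚ) = (8.314 J mol⁻¹ K⁻¹)(900 K) × ln(0.00327/0.0110)
   = (7.483 kJ/mol)(-1.213) = -9.08 kJ/mol
ΔG < 0, so the forward reaction is spontaneous (proceeds forward).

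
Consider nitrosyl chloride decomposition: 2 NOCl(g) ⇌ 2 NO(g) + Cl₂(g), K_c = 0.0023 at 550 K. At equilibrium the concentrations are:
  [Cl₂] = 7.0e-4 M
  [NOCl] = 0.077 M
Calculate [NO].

[NO] = 0.14 M

At equilibrium, K_c = [NO]²·[Cl₂] / [NOCl]² = 0.0023.
([NO])²·(7.0e-4) / (0.077)² = 0.0023
[NO]² = 0.0195 ⇒ [NO] = 0.14 M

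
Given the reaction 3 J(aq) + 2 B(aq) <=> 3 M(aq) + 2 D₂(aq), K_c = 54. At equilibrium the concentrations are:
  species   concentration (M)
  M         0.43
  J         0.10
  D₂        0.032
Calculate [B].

[B] = 0.039 M

At equilibrium, K_c = [M]³·[D₂]² / ([J]³·[B]²) = 54.
(0.43)³·(0.032)² / ((0.10)³·([B])²) = 54
[B]² = 0.00151 ⇒ [B] = 0.039 M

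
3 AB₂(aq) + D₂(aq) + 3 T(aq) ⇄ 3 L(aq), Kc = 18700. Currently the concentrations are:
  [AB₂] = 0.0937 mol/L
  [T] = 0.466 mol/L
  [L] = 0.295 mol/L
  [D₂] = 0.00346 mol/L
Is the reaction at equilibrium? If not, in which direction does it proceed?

Qc = [L]³ / ([AB₂]³·[D₂]·[T]³) = (0.295)³ / ((0.0937)³·(0.00346)·(0.466)³) = 89100
Qc = 89100 > Kc = 18700, so the reverse reaction proceeds.

to the left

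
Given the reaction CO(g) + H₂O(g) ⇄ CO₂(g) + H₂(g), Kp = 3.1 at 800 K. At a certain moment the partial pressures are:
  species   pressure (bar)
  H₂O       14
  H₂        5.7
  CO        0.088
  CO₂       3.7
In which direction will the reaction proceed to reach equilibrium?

Qp = P(CO₂)·P(H₂) / (P(CO)·P(H₂O)) = (3.7)·(5.7) / ((0.088)·(14)) = 17
Qp = 17 > Kp = 3.1, so the reverse reaction proceeds.

to the left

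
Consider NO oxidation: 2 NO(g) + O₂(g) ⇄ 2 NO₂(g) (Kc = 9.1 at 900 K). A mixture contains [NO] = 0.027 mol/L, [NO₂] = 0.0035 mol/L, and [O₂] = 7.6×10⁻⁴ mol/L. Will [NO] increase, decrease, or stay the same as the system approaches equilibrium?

increase

Qc = [NO₂]² / ([NO]²·[O₂]) = (0.0035)² / ((0.027)²·(7.6×10⁻⁴)) = 22
Qc = 22 > Kc = 9.1: net reverse reaction.
NO is a reactant, so it increases.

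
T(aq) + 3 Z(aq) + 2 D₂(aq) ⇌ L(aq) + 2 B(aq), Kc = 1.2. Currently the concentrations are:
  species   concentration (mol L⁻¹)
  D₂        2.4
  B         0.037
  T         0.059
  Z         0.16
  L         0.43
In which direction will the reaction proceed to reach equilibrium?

to the right

Qc = [L]·[B]² / ([T]·[Z]³·[D₂]²) = (0.43)·(0.037)² / ((0.059)·(0.16)³·(2.4)²) = 0.42
Qc = 0.42 < Kc = 1.2, so the forward reaction proceeds.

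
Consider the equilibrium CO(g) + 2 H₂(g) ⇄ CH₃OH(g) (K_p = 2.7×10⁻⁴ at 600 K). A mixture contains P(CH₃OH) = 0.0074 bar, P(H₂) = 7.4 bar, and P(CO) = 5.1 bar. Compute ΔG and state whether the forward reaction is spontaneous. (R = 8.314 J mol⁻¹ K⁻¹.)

Q_p = P(CH₃OH) / (P(CO)·P(H₂)²) = (0.0074) / ((5.1)·(7.4)²) = 2.65×10⁻⁵
ΔG = RT ln(Q_p/K_p) = (8.314 J mol⁻¹ K⁻¹)(600 K) × ln(2.65×10⁻⁵/2.7×10⁻⁴)
   = (4.988 kJ/mol)(-2.321) = -11.6 kJ/mol
ΔG < 0, so the forward reaction is spontaneous (proceeds forward).

ΔG = -11.6 kJ/mol; the forward reaction is spontaneous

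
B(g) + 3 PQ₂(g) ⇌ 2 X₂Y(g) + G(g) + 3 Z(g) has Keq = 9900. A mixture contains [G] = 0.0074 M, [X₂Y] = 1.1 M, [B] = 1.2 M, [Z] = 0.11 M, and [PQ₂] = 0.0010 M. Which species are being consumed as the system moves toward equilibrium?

Q = [X₂Y]²·[G]·[Z]³ / ([B]·[PQ₂]³) = (1.1)²·(0.0074)·(0.11)³ / ((1.2)·(0.0010)³) = 9900
Q = 9900 = Keq; the system is at equilibrium.

none (at equilibrium)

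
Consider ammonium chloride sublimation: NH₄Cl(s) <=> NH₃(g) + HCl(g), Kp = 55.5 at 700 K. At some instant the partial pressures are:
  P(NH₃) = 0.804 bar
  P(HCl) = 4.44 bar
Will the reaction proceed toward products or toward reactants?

(NH₄Cl is a pure solid — omitted from Qp.)
Qp = P(NH₃)·P(HCl) = (0.804)·(4.44) = 3.57
Qp = 3.57 < Kp = 55.5, so the forward reaction proceeds.

toward products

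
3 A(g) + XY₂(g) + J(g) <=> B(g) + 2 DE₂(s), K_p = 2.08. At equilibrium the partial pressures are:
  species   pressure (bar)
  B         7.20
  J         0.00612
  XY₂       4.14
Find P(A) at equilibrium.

(DE₂ is a pure solid — omitted from K_p.)
At equilibrium, K_p = P(B) / (P(A)³·P(XY₂)·P(J)) = 2.08.
(7.20) / ((P(A))³·(4.14)·(0.00612)) = 2.08
P(A)³ = 137 ⇒ P(A) = 5.15 bar

P(A) = 5.15 bar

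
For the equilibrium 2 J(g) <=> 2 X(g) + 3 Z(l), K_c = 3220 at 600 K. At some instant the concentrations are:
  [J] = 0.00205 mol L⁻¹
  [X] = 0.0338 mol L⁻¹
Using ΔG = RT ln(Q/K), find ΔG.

(Z is a pure liquid — omitted from Q_c.)
Q_c = [X]² / [J]² = (0.0338)² / (0.00205)² = 272
ΔG = RT ln(Q_c/K_c) = (8.314 J mol⁻¹ K⁻¹)(600 K) × ln(272/3220)
   = (4.988 kJ/mol)(-2.471) = -12.3 kJ/mol
ΔG < 0, so the forward reaction is spontaneous (proceeds forward).

ΔG = -12.3 kJ/mol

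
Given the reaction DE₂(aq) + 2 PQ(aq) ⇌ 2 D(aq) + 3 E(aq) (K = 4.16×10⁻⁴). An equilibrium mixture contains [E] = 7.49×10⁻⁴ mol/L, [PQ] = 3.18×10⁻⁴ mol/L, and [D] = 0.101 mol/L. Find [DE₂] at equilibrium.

At equilibrium, K = [D]²·[E]³ / ([DE₂]·[PQ]²) = 4.16×10⁻⁴.
(0.101)²·(7.49×10⁻⁴)³ / (([DE₂])·(3.18×10⁻⁴)²) = 4.16×10⁻⁴
[DE₂] = 0.102 mol/L

[DE₂] = 0.102 mol/L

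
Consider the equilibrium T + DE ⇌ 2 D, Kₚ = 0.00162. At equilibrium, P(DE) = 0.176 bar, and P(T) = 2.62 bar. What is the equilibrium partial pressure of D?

At equilibrium, Kₚ = P(D)² / (P(T)·P(DE)) = 0.00162.
(P(D))² / ((2.62)·(0.176)) = 0.00162
P(D)² = 7.47×10⁻⁴ ⇒ P(D) = 0.0273 bar

P(D) = 0.0273 bar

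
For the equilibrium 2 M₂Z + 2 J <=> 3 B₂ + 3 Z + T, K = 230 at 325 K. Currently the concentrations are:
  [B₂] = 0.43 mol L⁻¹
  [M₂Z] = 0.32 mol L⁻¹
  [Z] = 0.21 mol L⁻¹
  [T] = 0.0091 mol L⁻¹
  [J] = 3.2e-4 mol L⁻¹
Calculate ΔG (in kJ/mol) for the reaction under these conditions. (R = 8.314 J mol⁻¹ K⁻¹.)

Q = [B₂]³·[Z]³·[T] / ([M₂Z]²·[J]²) = (0.43)³·(0.21)³·(0.0091) / ((0.32)²·(3.2e-4)²) = 639
ΔG = RT ln(Q/K) = (8.314 J mol⁻¹ K⁻¹)(325 K) × ln(639/230)
   = (2.702 kJ/mol)(1.022) = 2.76 kJ/mol
ΔG > 0, so the forward reaction is non-spontaneous (proceeds in reverse).

ΔG = 2.76 kJ/mol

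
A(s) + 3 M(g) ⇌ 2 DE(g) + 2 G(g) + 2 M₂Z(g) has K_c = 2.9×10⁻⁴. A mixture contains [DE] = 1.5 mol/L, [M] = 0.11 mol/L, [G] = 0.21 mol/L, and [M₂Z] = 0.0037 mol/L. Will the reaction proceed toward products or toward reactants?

(A is a pure solid — omitted from Q_c.)
Q_c = [DE]²·[G]²·[M₂Z]² / [M]³ = (1.5)²·(0.21)²·(0.0037)² / (0.11)³ = 0.0010
Q_c = 0.0010 > K_c = 2.9×10⁻⁴, so the reverse reaction proceeds.

in the reverse direction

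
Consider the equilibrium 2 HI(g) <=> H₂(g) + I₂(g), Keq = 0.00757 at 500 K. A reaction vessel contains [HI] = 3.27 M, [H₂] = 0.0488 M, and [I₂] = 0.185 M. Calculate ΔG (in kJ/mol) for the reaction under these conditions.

ΔG = -9.12 kJ/mol

Q = [H₂]·[I₂] / [HI]² = (0.0488)·(0.185) / (3.27)² = 8.44e-4
ΔG = RT ln(Q/Keq) = (8.314 J mol⁻¹ K⁻¹)(500 K) × ln(8.44e-4/0.00757)
   = (4.157 kJ/mol)(-2.194) = -9.12 kJ/mol
ΔG < 0, so the forward reaction is spontaneous (proceeds forward).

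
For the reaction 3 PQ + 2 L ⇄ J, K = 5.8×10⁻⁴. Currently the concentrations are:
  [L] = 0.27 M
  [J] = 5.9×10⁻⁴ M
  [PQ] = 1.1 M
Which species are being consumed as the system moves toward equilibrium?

J (products)

Q = [J] / ([PQ]³·[L]²) = (5.9×10⁻⁴) / ((1.1)³·(0.27)²) = 0.0061
Q = 0.0061 > K = 5.8×10⁻⁴: net reverse reaction.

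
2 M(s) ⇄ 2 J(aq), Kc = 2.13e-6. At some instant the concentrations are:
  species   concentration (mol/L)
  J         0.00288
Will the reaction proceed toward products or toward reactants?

(M is a pure solid — omitted from Qc.)
Qc = [J]² = (0.00288)² = 8.29e-6
Qc = 8.29e-6 > Kc = 2.13e-6, so the reverse reaction proceeds.

reverse (toward reactants)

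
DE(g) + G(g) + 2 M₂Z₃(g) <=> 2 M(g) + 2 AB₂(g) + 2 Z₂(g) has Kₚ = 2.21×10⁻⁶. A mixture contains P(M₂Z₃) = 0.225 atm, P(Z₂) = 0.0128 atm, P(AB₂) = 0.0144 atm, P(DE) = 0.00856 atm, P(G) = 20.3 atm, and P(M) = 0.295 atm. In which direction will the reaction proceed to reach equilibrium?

to the right

Qₚ = P(M)²·P(AB₂)²·P(Z₂)² / (P(DE)·P(G)·P(M₂Z₃)²) = (0.295)²·(0.0144)²·(0.0128)² / ((0.00856)·(20.3)·(0.225)²) = 3.36×10⁻⁷
Qₚ = 3.36×10⁻⁷ < Kₚ = 2.21×10⁻⁶, so the forward reaction proceeds.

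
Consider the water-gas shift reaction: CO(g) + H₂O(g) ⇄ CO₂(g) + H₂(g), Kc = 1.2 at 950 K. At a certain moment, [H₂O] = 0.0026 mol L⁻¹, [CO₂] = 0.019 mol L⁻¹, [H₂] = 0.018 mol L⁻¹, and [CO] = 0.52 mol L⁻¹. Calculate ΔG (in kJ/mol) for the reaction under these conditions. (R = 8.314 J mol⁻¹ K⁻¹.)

ΔG = -12.3 kJ/mol

Qc = [CO₂]·[H₂] / ([CO]·[H₂O]) = (0.019)·(0.018) / ((0.52)·(0.0026)) = 0.253
ΔG = RT ln(Qc/Kc) = (8.314 J mol⁻¹ K⁻¹)(950 K) × ln(0.253/1.2)
   = (7.898 kJ/mol)(-1.557) = -12.3 kJ/mol
ΔG < 0, so the forward reaction is spontaneous (proceeds forward).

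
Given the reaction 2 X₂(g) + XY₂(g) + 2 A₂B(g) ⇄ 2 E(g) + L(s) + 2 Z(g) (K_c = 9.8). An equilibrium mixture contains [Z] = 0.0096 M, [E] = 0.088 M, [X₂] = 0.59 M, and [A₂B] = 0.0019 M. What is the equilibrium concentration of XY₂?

[XY₂] = 0.058 M

(L is a pure solid — omitted from K_c.)
At equilibrium, K_c = [E]²·[Z]² / ([X₂]²·[XY₂]·[A₂B]²) = 9.8.
(0.088)²·(0.0096)² / ((0.59)²·([XY₂])·(0.0019)²) = 9.8
[XY₂] = 0.0580 = 0.058 M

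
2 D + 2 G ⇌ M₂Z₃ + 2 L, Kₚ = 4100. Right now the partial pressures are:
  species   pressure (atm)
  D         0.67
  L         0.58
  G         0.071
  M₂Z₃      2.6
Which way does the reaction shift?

toward products

Qₚ = P(M₂Z₃)·P(L)² / (P(D)²·P(G)²) = (2.6)·(0.58)² / ((0.67)²·(0.071)²) = 390
Qₚ = 390 < Kₚ = 4100, so the forward reaction proceeds.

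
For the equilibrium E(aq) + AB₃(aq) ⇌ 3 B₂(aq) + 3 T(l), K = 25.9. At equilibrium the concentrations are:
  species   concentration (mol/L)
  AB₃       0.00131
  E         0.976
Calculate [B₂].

[B₂] = 0.321 mol/L

(T is a pure liquid — omitted from K.)
At equilibrium, K = [B₂]³ / ([E]·[AB₃]) = 25.9.
([B₂])³ / ((0.976)·(0.00131)) = 25.9
[B₂]³ = 0.0331 ⇒ [B₂] = 0.321 mol/L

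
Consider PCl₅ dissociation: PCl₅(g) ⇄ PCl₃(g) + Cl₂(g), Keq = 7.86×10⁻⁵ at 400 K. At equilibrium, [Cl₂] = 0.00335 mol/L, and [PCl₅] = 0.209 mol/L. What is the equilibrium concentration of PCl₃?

[PCl₃] = 0.00490 mol/L

At equilibrium, Keq = [PCl₃]·[Cl₂] / [PCl₅] = 7.86×10⁻⁵.
([PCl₃])·(0.00335) / (0.209) = 7.86×10⁻⁵
[PCl₃] = 0.00490 mol/L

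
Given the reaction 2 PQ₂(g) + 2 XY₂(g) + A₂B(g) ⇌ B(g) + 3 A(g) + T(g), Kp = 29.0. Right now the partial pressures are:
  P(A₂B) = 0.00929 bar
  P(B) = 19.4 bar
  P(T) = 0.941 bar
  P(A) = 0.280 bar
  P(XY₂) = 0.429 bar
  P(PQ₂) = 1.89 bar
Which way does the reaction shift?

Qp = P(B)·P(A)³·P(T) / (P(PQ₂)²·P(XY₂)²·P(A₂B)) = (19.4)·(0.280)³·(0.941) / ((1.89)²·(0.429)²·(0.00929)) = 65.6
Qp = 65.6 > Kp = 29.0, so the reverse reaction proceeds.

to the left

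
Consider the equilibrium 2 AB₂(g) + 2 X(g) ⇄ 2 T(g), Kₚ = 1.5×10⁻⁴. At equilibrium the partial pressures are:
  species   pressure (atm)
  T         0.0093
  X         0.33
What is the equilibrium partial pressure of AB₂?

At equilibrium, Kₚ = P(T)² / (P(AB₂)²·P(X)²) = 1.5×10⁻⁴.
(0.0093)² / ((P(AB₂))²·(0.33)²) = 1.5×10⁻⁴
P(AB₂)² = 5.29 ⇒ P(AB₂) = 2.3 atm

P(AB₂) = 2.3 atm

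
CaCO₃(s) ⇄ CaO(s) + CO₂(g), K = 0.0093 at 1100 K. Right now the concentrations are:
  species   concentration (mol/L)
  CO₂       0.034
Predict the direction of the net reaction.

reverse (toward reactants)

(CaCO₃, CaO are pure solids — omitted from Q.)
Q = [CO₂] = 0.034
Q = 0.034 > K = 0.0093, so the reverse reaction proceeds.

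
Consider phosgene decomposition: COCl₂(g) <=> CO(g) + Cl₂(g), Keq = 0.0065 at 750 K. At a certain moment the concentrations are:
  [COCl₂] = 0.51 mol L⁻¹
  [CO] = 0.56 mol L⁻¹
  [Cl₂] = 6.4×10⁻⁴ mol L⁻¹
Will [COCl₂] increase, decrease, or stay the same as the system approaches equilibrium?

decrease

Q = [CO]·[Cl₂] / [COCl₂] = (0.56)·(6.4×10⁻⁴) / (0.51) = 7.0×10⁻⁴
Q = 7.0×10⁻⁴ < Keq = 0.0065: net forward reaction.
COCl₂ is a reactant, so it decreases.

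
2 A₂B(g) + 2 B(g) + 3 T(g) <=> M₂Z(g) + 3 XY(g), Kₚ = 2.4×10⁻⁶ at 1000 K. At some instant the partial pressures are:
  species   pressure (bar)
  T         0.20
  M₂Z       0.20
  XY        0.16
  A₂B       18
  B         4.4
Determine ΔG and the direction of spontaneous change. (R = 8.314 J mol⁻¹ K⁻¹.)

Qₚ = P(M₂Z)·P(XY)³ / (P(A₂B)²·P(B)²·P(T)³) = (0.20)·(0.16)³ / ((18)²·(4.4)²·(0.20)³) = 1.63×10⁻⁵
ΔG = RT ln(Qₚ/Kₚ) = (8.314 J mol⁻¹ K⁻¹)(1000 K) × ln(1.63×10⁻⁵/2.4×10⁻⁶)
   = (8.314 kJ/mol)(1.916) = 15.9 kJ/mol
ΔG > 0, so the forward reaction is non-spontaneous (proceeds in reverse).

ΔG = 15.9 kJ/mol; the forward reaction is non-spontaneous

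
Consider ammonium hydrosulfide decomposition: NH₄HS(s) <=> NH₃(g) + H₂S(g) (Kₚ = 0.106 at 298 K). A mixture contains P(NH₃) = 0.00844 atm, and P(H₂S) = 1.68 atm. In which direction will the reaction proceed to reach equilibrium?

forward (toward products)

(NH₄HS is a pure solid — omitted from Qₚ.)
Qₚ = P(NH₃)·P(H₂S) = (0.00844)·(1.68) = 0.0142
Qₚ = 0.0142 < Kₚ = 0.106, so the forward reaction proceeds.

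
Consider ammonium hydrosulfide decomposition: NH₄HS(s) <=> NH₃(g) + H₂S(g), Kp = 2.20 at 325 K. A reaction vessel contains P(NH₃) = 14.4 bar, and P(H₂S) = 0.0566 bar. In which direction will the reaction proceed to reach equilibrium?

toward products

(NH₄HS is a pure solid — omitted from Qp.)
Qp = P(NH₃)·P(H₂S) = (14.4)·(0.0566) = 0.815
Qp = 0.815 < Kp = 2.20, so the forward reaction proceeds.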